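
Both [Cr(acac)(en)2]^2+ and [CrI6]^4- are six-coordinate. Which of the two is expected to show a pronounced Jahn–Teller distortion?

[CrI6]^4-

[Cr(acac)(en)2]^2+: Each acetylacetonate is −1; ethylenediamine is neutral; balancing the +2 overall charge requires Cr(III). Cr sits in group 6, so the d-electron count is 6 − 3 = 3. The d³ configuration leaves the e_g set evenly filled (or empty) — no strong Jahn–Teller driving force.
[CrI6]^4-: Summing ligand charges against the −4 overall charge gives an oxidation state of +2 for chromium. Group 6 minus oxidation state 2 gives a d⁴ configuration. Iodide is a weak-field ligand for a first-row metal, so the complex is high-spin. The t₂g³e_g¹ (high-spin) configuration has an unevenly filled e_g set; the Jahn–Teller theorem predicts a tetragonal distortion (typically axial elongation) to lift the degeneracy.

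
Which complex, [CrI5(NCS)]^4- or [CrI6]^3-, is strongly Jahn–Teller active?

[CrI5(NCS)]^4-

[CrI5(NCS)]^4-: Ligand charges: each iodide is −1; each isothiocyanate is −1. With an overall charge of −4 the chromium centre must be in the +2 oxidation state. Group 6 minus oxidation state 2 gives a d⁴ configuration. Iodide and isothiocyanate are weak-field ligands for a first-row metal, so the complex is high-spin. The t₂g³e_g¹ (high-spin) configuration has an unevenly filled e_g set; the Jahn–Teller theorem predicts a tetragonal distortion (typically axial elongation) to lift the degeneracy.
[CrI6]^3-: Each iodide is −1; balancing the −3 overall charge requires Cr(III). Cr sits in group 6, so the d-electron count is 6 − 3 = 3. The d³ configuration leaves the e_g set evenly filled (or empty) — no strong Jahn–Teller driving force.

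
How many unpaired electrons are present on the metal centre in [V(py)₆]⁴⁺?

1 unpaired electron

Pyridine is neutral; balancing the +4 overall charge requires V(IV).
Vanadium is a group-5 element; V(IV) is therefore d¹.
In an octahedral field the d¹ configuration is t₂g¹e_g⁰ (only one arrangement possible), giving 1 unpaired electron.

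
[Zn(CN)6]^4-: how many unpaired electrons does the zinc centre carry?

0

Summing ligand charges against the −4 overall charge gives an oxidation state of +2 for zinc.
Group 12 minus oxidation state 2 gives a d¹⁰ configuration.
In an octahedral field the d¹⁰ configuration is t₂g⁶e_g⁴, giving 0 unpaired electrons.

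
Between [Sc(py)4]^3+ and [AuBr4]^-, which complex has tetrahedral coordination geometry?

For [Sc(py)4]^3+: Pyridine is neutral; balancing the +3 overall charge requires Sc(III). Sc sits in group 3, so the d-electron count is 3 − 3 = 0. A d⁰ ion has no crystal-field stabilisation preference between square planar and tetrahedral, so four ligands adopt the sterically favoured tetrahedral geometry. → tetrahedral.
For [AuBr4]^-: Each bromide is −1; balancing the −1 overall charge requires Au(III). Au sits in group 11, so the d-electron count is 11 − 3 = 8. A 5d d⁸ ion has a large crystal-field splitting; square planar leaves the high-energy d_{x²−y²} orbital empty and maximises CFSE. → square planar.

[Sc(py)4]^3+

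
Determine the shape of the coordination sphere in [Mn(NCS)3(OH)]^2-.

tetrahedral

Each isothiocyanate is −1; each hydroxide is −1; balancing the −2 overall charge requires Mn(II).
Mn sits in group 7, so the d-electron count is 7 − 2 = 5.
Coordination number: 4.
Hydroxide and isothiocyanate are weak-field ligands.
A high-spin d⁵ ion has zero CFSE in either geometry, so four ligands adopt the sterically favoured tetrahedral geometry.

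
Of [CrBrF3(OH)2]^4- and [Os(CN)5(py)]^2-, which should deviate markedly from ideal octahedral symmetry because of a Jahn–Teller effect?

[CrBrF3(OH)2]^4-: Each bromide is −1; each fluoride is −1; each hydroxide is −1; balancing the −4 overall charge requires Cr(II). Group 6 minus oxidation state 2 gives a d⁴ configuration. Bromide, fluoride, and hydroxide are weak-field ligands for a first-row metal, so the complex is high-spin. The t₂g³e_g¹ (high-spin) configuration has an unevenly filled e_g set; the Jahn–Teller theorem predicts a tetragonal distortion (typically axial elongation) to lift the degeneracy.
[Os(CN)5(py)]^2-: Ligand charges: each cyanide is −1; pyridine is neutral. With an overall charge of −2 the osmium centre must be in the +3 oxidation state. Group 8 minus oxidation state 3 gives a d⁵ configuration. A 5d ion has a large Δₒ and is invariably low-spin. The d⁵ configuration leaves the e_g set evenly filled (or empty) — no strong Jahn–Teller driving force.

[CrBrF3(OH)2]^4-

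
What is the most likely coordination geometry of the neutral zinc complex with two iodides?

linear

Ligand charges: each iodide is −1. With an overall charge of 0 the zinc centre must be in the +2 oxidation state.
Group 12 minus oxidation state 2 gives a d¹⁰ configuration.
With 2 monodentate ligands the coordination number is 2.
A d¹⁰ ion with only two ligands adopts a linear arrangement (sp hybridisation; no CFSE preference).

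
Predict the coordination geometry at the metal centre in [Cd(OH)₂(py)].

trigonal planar

Each hydroxide is −1; pyridine is neutral; balancing the 0 overall charge requires Cd(II).
Group 12 minus oxidation state 2 gives a d¹⁰ configuration.
With 3 monodentate ligands the coordination number is 3.
Three ligands around a d¹⁰ centre minimise repulsion in a trigonal-planar arrangement.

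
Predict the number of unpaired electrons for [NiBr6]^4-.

2

Each bromide is −1; balancing the −4 overall charge requires Ni(II).
Ni sits in group 10, so the d-electron count is 10 − 2 = 8.
In an octahedral field the d⁸ configuration is t₂g⁶e_g² (only one arrangement possible), giving 2 unpaired electrons.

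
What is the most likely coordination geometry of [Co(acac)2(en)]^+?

Ligand charges: each acetylacetonate is −1; ethylenediamine is neutral. With an overall charge of +1 the cobalt centre must be in the +3 oxidation state.
Co sits in group 9, so the d-electron count is 9 − 3 = 6.
Counting donor atoms: 2×acetylacetonate (bidentate) → 4 donors; 1×ethylenediamine (bidentate) → 2 donors. Coordination number = 6.
Six donors around a single metal centre give an octahedral coordination sphere.

octahedral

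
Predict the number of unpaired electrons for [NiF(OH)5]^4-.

Summing ligand charges against the −4 overall charge gives an oxidation state of +2 for nickel.
Nickel is a group-10 element; Ni(II) is therefore d⁸.
In an octahedral field the d⁸ configuration is t₂g⁶e_g² (only one arrangement possible), giving 2 unpaired electrons.

2 unpaired electrons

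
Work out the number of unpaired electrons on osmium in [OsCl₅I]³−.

1

Summing ligand charges against the −3 overall charge gives an oxidation state of +3 for osmium.
Osmium is a group-8 element; Os(III) is therefore d⁵.
The spin state decides the count: a 5d ion has a large Δₒ and is invariably low-spin.
An octahedral low-spin d⁵ ion is t₂g⁵e_g⁰, giving 1 unpaired electron.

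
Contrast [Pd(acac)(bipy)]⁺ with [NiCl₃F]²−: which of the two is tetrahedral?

[NiCl₃F]²−

For [Pd(acac)(bipy)]⁺: Ligand charges: each acetylacetonate is −1; 2,2′-bipyridine is neutral. With an overall charge of +1 the palladium centre must be in the +2 oxidation state. Group 10 minus oxidation state 2 gives a d⁸ configuration. A 4d d⁸ ion has a large crystal-field splitting; square planar leaves the high-energy d_{x²−y²} orbital empty and maximises CFSE. → square planar.
For [NiCl₃F]²−: Each chloride is −1; each fluoride is −1; balancing the −2 overall charge requires Ni(II). Nickel is a group-10 element; Ni(II) is therefore d⁸. Chloride and fluoride are weak-field ligands. With weak-field ligands the CFSE gain from square planar is small, so a 3d d⁸ ion takes the sterically preferred tetrahedral geometry. → tetrahedral.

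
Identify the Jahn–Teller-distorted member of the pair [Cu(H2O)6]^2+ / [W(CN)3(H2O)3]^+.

[Cu(H2O)6]^2+

[Cu(H2O)6]^2+: Ligand charges: water is neutral. With an overall charge of +2 the copper centre must be in the +2 oxidation state. Group 11 minus oxidation state 2 gives a d⁹ configuration. The t₂g⁶e_g³ configuration has an unevenly filled e_g set; the Jahn–Teller theorem predicts a tetragonal distortion (typically axial elongation) to lift the degeneracy.
[W(CN)3(H2O)3]^+: Each cyanide is −1; water is neutral; balancing the +1 overall charge requires W(IV). Group 6 minus oxidation state 4 gives a d² configuration. The d² configuration leaves the e_g set evenly filled (or empty) — no strong Jahn–Teller driving force.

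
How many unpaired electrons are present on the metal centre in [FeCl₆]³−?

5 unpaired electrons

Summing ligand charges against the −3 overall charge gives an oxidation state of +3 for iron.
Fe sits in group 8, so the d-electron count is 8 − 3 = 5.
The spin state decides the count: Chloride is a weak-field ligand for a first-row metal, so the complex is high-spin.
An octahedral high-spin d⁵ ion is t₂g³e_g², giving 5 unpaired electrons.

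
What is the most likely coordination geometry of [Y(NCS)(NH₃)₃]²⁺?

Each isothiocyanate is −1; ammonia is neutral; balancing the +2 overall charge requires Y(III).
Yttrium is a group-3 element; Y(III) is therefore d⁰.
Coordination number: 4.
A d⁰ ion has no crystal-field stabilisation preference between square planar and tetrahedral, so four ligands adopt the sterically favoured tetrahedral geometry.

tetrahedral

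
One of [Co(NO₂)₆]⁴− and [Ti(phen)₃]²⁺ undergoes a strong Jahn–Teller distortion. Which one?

[Co(NO₂)₆]⁴−

[Co(NO₂)₆]⁴−: Summing ligand charges against the −4 overall charge gives an oxidation state of +2 for cobalt. Cobalt is a group-9 element; Co(II) is therefore d⁷. Nitro (N-bound nitrite) is a strong-field ligand (high in the spectrochemical series) for a first-row metal, so the complex is low-spin. The t₂g⁶e_g¹ (low-spin) configuration has an unevenly filled e_g set; the Jahn–Teller theorem predicts a tetragonal distortion (typically axial elongation) to lift the degeneracy.
[Ti(phen)₃]²⁺: Ligand charges: 1,10-phenanthroline is neutral. With an overall charge of +2 the titanium centre must be in the +2 oxidation state. Titanium is a group-4 element; Ti(II) is therefore d². The d² configuration leaves the e_g set evenly filled (or empty) — no strong Jahn–Teller driving force.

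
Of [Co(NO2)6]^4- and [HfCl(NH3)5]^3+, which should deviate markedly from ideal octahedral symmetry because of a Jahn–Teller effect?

[Co(NO2)6]^4-: Ligand charges: each nitro (N-bound nitrite) is −1. With an overall charge of −4 the cobalt centre must be in the +2 oxidation state. Co sits in group 9, so the d-electron count is 9 − 2 = 7. Nitro (N-bound nitrite) is a strong-field ligand (high in the spectrochemical series) for a first-row metal, so the complex is low-spin. The t₂g⁶e_g¹ (low-spin) configuration has an unevenly filled e_g set; the Jahn–Teller theorem predicts a tetragonal distortion (typically axial elongation) to lift the degeneracy.
[HfCl(NH3)5]^3+: Ligand charges: each chloride is −1; ammonia is neutral. With an overall charge of +3 the hafnium centre must be in the +4 oxidation state. Hafnium is a group-4 element; Hf(IV) is therefore d⁰. The d⁰ configuration leaves the e_g set evenly filled (or empty) — no strong Jahn–Teller driving force.

[Co(NO2)6]^4-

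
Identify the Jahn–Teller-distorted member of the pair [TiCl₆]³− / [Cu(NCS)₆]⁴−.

[Cu(NCS)₆]⁴−

[TiCl₆]³−: Summing ligand charges against the −3 overall charge gives an oxidation state of +3 for titanium. Titanium is a group-4 element; Ti(III) is therefore d¹. The d¹ configuration leaves the e_g set evenly filled (or empty) — no strong Jahn–Teller driving force.
[Cu(NCS)₆]⁴−: Ligand charges: each isothiocyanate is −1. With an overall charge of −4 the copper centre must be in the +2 oxidation state. Cu sits in group 11, so the d-electron count is 11 − 2 = 9. The t₂g⁶e_g³ configuration has an unevenly filled e_g set; the Jahn–Teller theorem predicts a tetragonal distortion (typically axial elongation) to lift the degeneracy.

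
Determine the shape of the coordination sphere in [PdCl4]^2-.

square planar

Each chloride is −1; balancing the −2 overall charge requires Pd(II).
Palladium is a group-10 element; Pd(II) is therefore d⁸.
With 4 monodentate ligands the coordination number is 4.
A 4d d⁸ ion has a large crystal-field splitting; square planar leaves the high-energy d_{x²−y²} orbital empty and maximises CFSE.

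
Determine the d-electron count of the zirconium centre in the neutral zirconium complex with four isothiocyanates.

Each isothiocyanate is −1; balancing the 0 overall charge requires Zr(IV).
Zirconium is a group-4 element; Zr(IV) is therefore d⁰.

d⁰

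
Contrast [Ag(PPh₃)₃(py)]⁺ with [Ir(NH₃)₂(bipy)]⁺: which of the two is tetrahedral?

[Ag(PPh₃)₃(py)]⁺

For [Ag(PPh₃)₃(py)]⁺: Ligand charges: triphenylphosphine is neutral; pyridine is neutral. With an overall charge of +1 the silver centre must be in the +1 oxidation state. Silver is a group-11 element; Ag(I) is therefore d¹⁰. A d¹⁰ ion has no crystal-field stabilisation preference between square planar and tetrahedral, so four ligands adopt the sterically favoured tetrahedral geometry. → tetrahedral.
For [Ir(NH₃)₂(bipy)]⁺: Ligand charges: ammonia is neutral; 2,2′-bipyridine is neutral. With an overall charge of +1 the iridium centre must be in the +1 oxidation state. Group 9 minus oxidation state 1 gives a d⁸ configuration. A 5d d⁸ ion has a large crystal-field splitting; square planar leaves the high-energy d_{x²−y²} orbital empty and maximises CFSE. → square planar.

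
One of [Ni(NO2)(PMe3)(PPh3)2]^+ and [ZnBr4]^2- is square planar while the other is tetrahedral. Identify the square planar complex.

[Ni(NO2)(PMe3)(PPh3)2]^+

For [Ni(NO2)(PMe3)(PPh3)2]^+: Each nitro (N-bound nitrite) is −1; trimethylphosphine is neutral; triphenylphosphine is neutral; balancing the +1 overall charge requires Ni(II). Nickel is a group-10 element; Ni(II) is therefore d⁸. Nitro (N-bound nitrite), trimethylphosphine, and triphenylphosphine are strong-field ligands (high in the spectrochemical series). A 3d d⁸ ion with strong-field ligands gains enough CFSE to favour square planar over tetrahedral. → square planar.
For [ZnBr4]^2-: Each bromide is −1; balancing the −2 overall charge requires Zn(II). Zinc is a group-12 element; Zn(II) is therefore d¹⁰. A d¹⁰ ion has no crystal-field stabilisation preference between square planar and tetrahedral, so four ligands adopt the sterically favoured tetrahedral geometry. → tetrahedral.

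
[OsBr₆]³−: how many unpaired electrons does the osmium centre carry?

1

Each bromide is −1; balancing the −3 overall charge requires Os(III).
Os sits in group 8, so the d-electron count is 8 − 3 = 5.
The spin state decides the count: a 5d ion has a large Δₒ and is invariably low-spin.
An octahedral low-spin d⁵ ion is t₂g⁵e_g⁰, giving 1 unpaired electron.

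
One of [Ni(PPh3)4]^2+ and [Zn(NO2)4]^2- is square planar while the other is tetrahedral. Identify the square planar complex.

For [Ni(PPh3)4]^2+: Ligand charges: triphenylphosphine is neutral. With an overall charge of +2 the nickel centre must be in the +2 oxidation state. Nickel is a group-10 element; Ni(II) is therefore d⁸. Triphenylphosphine is a strong-field ligand (high in the spectrochemical series). A 3d d⁸ ion with strong-field ligands gains enough CFSE to favour square planar over tetrahedral. → square planar.
For [Zn(NO2)4]^2-: Summing ligand charges against the −2 overall charge gives an oxidation state of +2 for zinc. Group 12 minus oxidation state 2 gives a d¹⁰ configuration. A d¹⁰ ion has no crystal-field stabilisation preference between square planar and tetrahedral, so four ligands adopt the sterically favoured tetrahedral geometry. → tetrahedral.

[Ni(PPh3)4]^2+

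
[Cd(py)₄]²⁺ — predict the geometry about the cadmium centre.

Ligand charges: pyridine is neutral. With an overall charge of +2 the cadmium centre must be in the +2 oxidation state.
Cadmium is a group-12 element; Cd(II) is therefore d¹⁰.
Coordination number: 4.
A d¹⁰ ion has no crystal-field stabilisation preference between square planar and tetrahedral, so four ligands adopt the sterically favoured tetrahedral geometry.

tetrahedral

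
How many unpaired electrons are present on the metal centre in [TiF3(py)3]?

Ligand charges: each fluoride is −1; pyridine is neutral. With an overall charge of 0 the titanium centre must be in the +3 oxidation state.
Titanium is a group-4 element; Ti(III) is therefore d¹.
In an octahedral field the d¹ configuration is t₂g¹e_g⁰ (only one arrangement possible), giving 1 unpaired electron.

1 unpaired electron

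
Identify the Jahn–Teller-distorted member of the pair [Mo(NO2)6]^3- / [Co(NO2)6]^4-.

[Mo(NO2)6]^3-: Summing ligand charges against the −3 overall charge gives an oxidation state of +3 for molybdenum. Group 6 minus oxidation state 3 gives a d³ configuration. The d³ configuration leaves the e_g set evenly filled (or empty) — no strong Jahn–Teller driving force.
[Co(NO2)6]^4-: Ligand charges: each nitro (N-bound nitrite) is −1. With an overall charge of −4 the cobalt centre must be in the +2 oxidation state. Co sits in group 9, so the d-electron count is 9 − 2 = 7. Nitro (N-bound nitrite) is a strong-field ligand (high in the spectrochemical series) for a first-row metal, so the complex is low-spin. The t₂g⁶e_g¹ (low-spin) configuration has an unevenly filled e_g set; the Jahn–Teller theorem predicts a tetragonal distortion (typically axial elongation) to lift the degeneracy.

[Co(NO2)6]^4-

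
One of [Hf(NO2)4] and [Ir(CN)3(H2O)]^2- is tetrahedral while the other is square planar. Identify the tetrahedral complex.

[Hf(NO2)4]

For [Hf(NO2)4]: Each nitro (N-bound nitrite) is −1; balancing the 0 overall charge requires Hf(IV). Group 4 minus oxidation state 4 gives a d⁰ configuration. A d⁰ ion has no crystal-field stabilisation preference between square planar and tetrahedral, so four ligands adopt the sterically favoured tetrahedral geometry. → tetrahedral.
For [Ir(CN)3(H2O)]^2-: Summing ligand charges against the −2 overall charge gives an oxidation state of +1 for iridium. Group 9 minus oxidation state 1 gives a d⁸ configuration. A 5d d⁸ ion has a large crystal-field splitting; square planar leaves the high-energy d_{x²−y²} orbital empty and maximises CFSE. → square planar.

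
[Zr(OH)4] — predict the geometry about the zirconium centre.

tetrahedral

Ligand charges: each hydroxide is −1. With an overall charge of 0 the zirconium centre must be in the +4 oxidation state.
Group 4 minus oxidation state 4 gives a d⁰ configuration.
Coordination number: 4.
A d⁰ ion has no crystal-field stabilisation preference between square planar and tetrahedral, so four ligands adopt the sterically favoured tetrahedral geometry.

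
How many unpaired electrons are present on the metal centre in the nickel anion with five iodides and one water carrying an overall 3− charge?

2

Ligand charges: each iodide is −1; water is neutral. With an overall charge of −3 the nickel centre must be in the +2 oxidation state.
Ni sits in group 10, so the d-electron count is 10 − 2 = 8.
In an octahedral field the d⁸ configuration is t₂g⁶e_g² (only one arrangement possible), giving 2 unpaired electrons.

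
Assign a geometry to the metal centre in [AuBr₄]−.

Summing ligand charges against the −1 overall charge gives an oxidation state of +3 for gold.
Gold is a group-11 element; Au(III) is therefore d⁸.
With 4 monodentate ligands the coordination number is 4.
A 5d d⁸ ion has a large crystal-field splitting; square planar leaves the high-energy d_{x²−y²} orbital empty and maximises CFSE.

square planar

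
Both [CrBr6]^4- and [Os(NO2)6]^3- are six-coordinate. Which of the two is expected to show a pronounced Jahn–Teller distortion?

[CrBr6]^4-: Summing ligand charges against the −4 overall charge gives an oxidation state of +2 for chromium. Chromium is a group-6 element; Cr(II) is therefore d⁴. Bromide is a weak-field ligand for a first-row metal, so the complex is high-spin. The t₂g³e_g¹ (high-spin) configuration has an unevenly filled e_g set; the Jahn–Teller theorem predicts a tetragonal distortion (typically axial elongation) to lift the degeneracy.
[Os(NO2)6]^3-: Ligand charges: each nitro (N-bound nitrite) is −1. With an overall charge of −3 the osmium centre must be in the +3 oxidation state. Osmium is a group-8 element; Os(III) is therefore d⁵. A 5d ion has a large Δₒ and is invariably low-spin. The d⁵ configuration leaves the e_g set evenly filled (or empty) — no strong Jahn–Teller driving force.

[CrBr6]^4-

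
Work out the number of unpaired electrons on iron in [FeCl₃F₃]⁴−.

Ligand charges: each chloride is −1; each fluoride is −1. With an overall charge of −4 the iron centre must be in the +2 oxidation state.
Iron is a group-8 element; Fe(II) is therefore d⁶.
The spin state decides the count: Chloride and fluoride are weak-field ligands for a first-row metal, so the complex is high-spin.
An octahedral high-spin d⁶ ion is t₂g⁴e_g², giving 4 unpaired electrons.

4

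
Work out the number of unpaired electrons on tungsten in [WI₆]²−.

2 unpaired electrons

Each iodide is −1; balancing the −2 overall charge requires W(IV).
W sits in group 6, so the d-electron count is 6 − 4 = 2.
In an octahedral field the d² configuration is t₂g²e_g⁰ (only one arrangement possible), giving 2 unpaired electrons.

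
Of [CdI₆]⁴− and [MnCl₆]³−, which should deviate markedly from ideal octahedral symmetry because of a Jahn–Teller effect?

[CdI₆]⁴−: Ligand charges: each iodide is −1. With an overall charge of −4 the cadmium centre must be in the +2 oxidation state. Group 12 minus oxidation state 2 gives a d¹⁰ configuration. The d¹⁰ configuration leaves the e_g set evenly filled (or empty) — no strong Jahn–Teller driving force.
[MnCl₆]³−: Each chloride is −1; balancing the −3 overall charge requires Mn(III). Group 7 minus oxidation state 3 gives a d⁴ configuration. Chloride is a weak-field ligand for a first-row metal, so the complex is high-spin. The t₂g³e_g¹ (high-spin) configuration has an unevenly filled e_g set; the Jahn–Teller theorem predicts a tetragonal distortion (typically axial elongation) to lift the degeneracy.

[MnCl₆]³−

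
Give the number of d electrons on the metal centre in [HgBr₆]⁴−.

d10

Ligand charges: each bromide is −1. With an overall charge of −4 the mercury centre must be in the +2 oxidation state.
Hg sits in group 12, so the d-electron count is 12 − 2 = 10.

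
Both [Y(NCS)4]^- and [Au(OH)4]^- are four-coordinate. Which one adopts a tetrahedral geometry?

For [Y(NCS)4]^-: Each isothiocyanate is −1; balancing the −1 overall charge requires Y(III). Group 3 minus oxidation state 3 gives a d⁰ configuration. A d⁰ ion has no crystal-field stabilisation preference between square planar and tetrahedral, so four ligands adopt the sterically favoured tetrahedral geometry. → tetrahedral.
For [Au(OH)4]^-: Each hydroxide is −1; balancing the −1 overall charge requires Au(III). Gold is a group-11 element; Au(III) is therefore d⁸. A 5d d⁸ ion has a large crystal-field splitting; square planar leaves the high-energy d_{x²−y²} orbital empty and maximises CFSE. → square planar.

[Y(NCS)4]^-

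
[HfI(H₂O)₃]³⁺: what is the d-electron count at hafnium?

d0

Ligand charges: each iodide is −1; water is neutral. With an overall charge of +3 the hafnium centre must be in the +4 oxidation state.
Hf sits in group 4, so the d-electron count is 4 − 4 = 0.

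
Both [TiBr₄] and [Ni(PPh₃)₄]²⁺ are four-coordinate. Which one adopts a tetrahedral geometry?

[TiBr₄]

For [TiBr₄]: Ligand charges: each bromide is −1. With an overall charge of 0 the titanium centre must be in the +4 oxidation state. Titanium is a group-4 element; Ti(IV) is therefore d⁰. A d⁰ ion has no crystal-field stabilisation preference between square planar and tetrahedral, so four ligands adopt the sterically favoured tetrahedral geometry. → tetrahedral.
For [Ni(PPh₃)₄]²⁺: Ligand charges: triphenylphosphine is neutral. With an overall charge of +2 the nickel centre must be in the +2 oxidation state. Ni sits in group 10, so the d-electron count is 10 − 2 = 8. Triphenylphosphine is a strong-field ligand (high in the spectrochemical series). A 3d d⁸ ion with strong-field ligands gains enough CFSE to favour square planar over tetrahedral. → square planar.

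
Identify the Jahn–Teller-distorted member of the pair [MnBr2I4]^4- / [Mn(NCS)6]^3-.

[Mn(NCS)6]^3-

[MnBr2I4]^4-: Ligand charges: each bromide is −1; each iodide is −1. With an overall charge of −4 the manganese centre must be in the +2 oxidation state. Mn sits in group 7, so the d-electron count is 7 − 2 = 5. Bromide and iodide are weak-field ligands for a first-row metal, so the complex is high-spin. The d⁵ configuration leaves the e_g set evenly filled (or empty) — no strong Jahn–Teller driving force.
[Mn(NCS)6]^3-: Ligand charges: each isothiocyanate is −1. With an overall charge of −3 the manganese centre must be in the +3 oxidation state. Mn sits in group 7, so the d-electron count is 7 − 3 = 4. Isothiocyanate is a weak-field ligand for a first-row metal, so the complex is high-spin. The t₂g³e_g¹ (high-spin) configuration has an unevenly filled e_g set; the Jahn–Teller theorem predicts a tetragonal distortion (typically axial elongation) to lift the degeneracy.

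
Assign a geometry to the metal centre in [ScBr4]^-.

tetrahedral

Each bromide is −1; balancing the −1 overall charge requires Sc(III).
Scandium is a group-3 element; Sc(III) is therefore d⁰.
With 4 monodentate ligands the coordination number is 4.
A d⁰ ion has no crystal-field stabilisation preference between square planar and tetrahedral, so four ligands adopt the sterically favoured tetrahedral geometry.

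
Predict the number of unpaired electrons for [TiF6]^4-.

Ligand charges: each fluoride is −1. With an overall charge of −4 the titanium centre must be in the +2 oxidation state.
Titanium is a group-4 element; Ti(II) is therefore d².
In an octahedral field the d² configuration is t₂g²e_g⁰ (only one arrangement possible), giving 2 unpaired electrons.

2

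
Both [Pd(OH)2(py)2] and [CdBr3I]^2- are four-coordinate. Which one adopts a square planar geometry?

For [Pd(OH)2(py)2]: Summing ligand charges against the 0 overall charge gives an oxidation state of +2 for palladium. Group 10 minus oxidation state 2 gives a d⁸ configuration. A 4d d⁸ ion has a large crystal-field splitting; square planar leaves the high-energy d_{x²−y²} orbital empty and maximises CFSE. → square planar.
For [CdBr3I]^2-: Summing ligand charges against the −2 overall charge gives an oxidation state of +2 for cadmium. Group 12 minus oxidation state 2 gives a d¹⁰ configuration. A d¹⁰ ion has no crystal-field stabilisation preference between square planar and tetrahedral, so four ligands adopt the sterically favoured tetrahedral geometry. → tetrahedral.

[Pd(OH)2(py)2]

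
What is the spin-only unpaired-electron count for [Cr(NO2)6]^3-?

Summing ligand charges against the −3 overall charge gives an oxidation state of +3 for chromium.
Chromium is a group-6 element; Cr(III) is therefore d³.
In an octahedral field the d³ configuration is t₂g³e_g⁰ (only one arrangement possible), giving 3 unpaired electrons.

3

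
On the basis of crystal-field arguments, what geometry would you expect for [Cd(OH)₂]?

Each hydroxide is −1; balancing the 0 overall charge requires Cd(II).
Cd sits in group 12, so the d-electron count is 12 − 2 = 10.
Coordination number: 2.
A d¹⁰ ion with only two ligands adopts a linear arrangement (sp hybridisation; no CFSE preference).

linear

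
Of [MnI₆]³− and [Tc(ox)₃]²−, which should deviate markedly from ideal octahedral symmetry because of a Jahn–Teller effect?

[MnI₆]³−

[MnI₆]³−: Each iodide is −1; balancing the −3 overall charge requires Mn(III). Mn sits in group 7, so the d-electron count is 7 − 3 = 4. Iodide is a weak-field ligand for a first-row metal, so the complex is high-spin. The t₂g³e_g¹ (high-spin) configuration has an unevenly filled e_g set; the Jahn–Teller theorem predicts a tetragonal distortion (typically axial elongation) to lift the degeneracy.
[Tc(ox)₃]²−: Summing ligand charges against the −2 overall charge gives an oxidation state of +4 for technetium. Tc sits in group 7, so the d-electron count is 7 − 4 = 3. The d³ configuration leaves the e_g set evenly filled (or empty) — no strong Jahn–Teller driving force.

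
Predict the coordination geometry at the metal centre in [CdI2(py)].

trigonal planar

Summing ligand charges against the 0 overall charge gives an oxidation state of +2 for cadmium.
Cd sits in group 12, so the d-electron count is 12 − 2 = 10.
Coordination number: 3.
Three ligands around a d¹⁰ centre minimise repulsion in a trigonal-planar arrangement.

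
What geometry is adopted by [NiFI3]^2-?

tetrahedral

Each fluoride is −1; each iodide is −1; balancing the −2 overall charge requires Ni(II).
Group 10 minus oxidation state 2 gives a d⁸ configuration.
With 4 monodentate ligands the coordination number is 4.
Fluoride and iodide are weak-field ligands.
With weak-field ligands the CFSE gain from square planar is small, so a 3d d⁸ ion takes the sterically preferred tetrahedral geometry.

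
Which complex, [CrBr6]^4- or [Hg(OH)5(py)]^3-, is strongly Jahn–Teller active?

[CrBr6]^4-

[CrBr6]^4-: Summing ligand charges against the −4 overall charge gives an oxidation state of +2 for chromium. Chromium is a group-6 element; Cr(II) is therefore d⁴. Bromide is a weak-field ligand for a first-row metal, so the complex is high-spin. The t₂g³e_g¹ (high-spin) configuration has an unevenly filled e_g set; the Jahn–Teller theorem predicts a tetragonal distortion (typically axial elongation) to lift the degeneracy.
[Hg(OH)5(py)]^3-: Each hydroxide is −1; pyridine is neutral; balancing the −3 overall charge requires Hg(II). Group 12 minus oxidation state 2 gives a d¹⁰ configuration. The d¹⁰ configuration leaves the e_g set evenly filled (or empty) — no strong Jahn–Teller driving force.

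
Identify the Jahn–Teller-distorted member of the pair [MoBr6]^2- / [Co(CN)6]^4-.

[Co(CN)6]^4-

[MoBr6]^2-: Each bromide is −1; balancing the −2 overall charge requires Mo(IV). Group 6 minus oxidation state 4 gives a d² configuration. The d² configuration leaves the e_g set evenly filled (or empty) — no strong Jahn–Teller driving force.
[Co(CN)6]^4-: Each cyanide is −1; balancing the −4 overall charge requires Co(II). Group 9 minus oxidation state 2 gives a d⁷ configuration. Cyanide is a strong-field ligand (high in the spectrochemical series) for a first-row metal, so the complex is low-spin. The t₂g⁶e_g¹ (low-spin) configuration has an unevenly filled e_g set; the Jahn–Teller theorem predicts a tetragonal distortion (typically axial elongation) to lift the degeneracy.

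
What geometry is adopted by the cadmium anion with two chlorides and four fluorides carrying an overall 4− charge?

Ligand charges: each chloride is −1; each fluoride is −1. With an overall charge of −4 the cadmium centre must be in the +2 oxidation state.
Cd sits in group 12, so the d-electron count is 12 − 2 = 10.
Coordination number: 6.
Six donors around a single metal centre give an octahedral coordination sphere.

octahedral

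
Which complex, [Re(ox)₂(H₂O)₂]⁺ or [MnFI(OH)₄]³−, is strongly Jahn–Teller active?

[MnFI(OH)₄]³−

[Re(ox)₂(H₂O)₂]⁺: Ligand charges: each oxalate is −2; water is neutral. With an overall charge of +1 the rhenium centre must be in the +5 oxidation state. Rhenium is a group-7 element; Re(V) is therefore d². The d² configuration leaves the e_g set evenly filled (or empty) — no strong Jahn–Teller driving force.
[MnFI(OH)₄]³−: Summing ligand charges against the −3 overall charge gives an oxidation state of +3 for manganese. Mn sits in group 7, so the d-electron count is 7 − 3 = 4. Fluoride, hydroxide, and iodide are weak-field ligands for a first-row metal, so the complex is high-spin. The t₂g³e_g¹ (high-spin) configuration has an unevenly filled e_g set; the Jahn–Teller theorem predicts a tetragonal distortion (typically axial elongation) to lift the degeneracy.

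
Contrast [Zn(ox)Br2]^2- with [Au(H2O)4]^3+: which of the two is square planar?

For [Zn(ox)Br2]^2-: Each oxalate is −2; each bromide is −1; balancing the −2 overall charge requires Zn(II). Group 12 minus oxidation state 2 gives a d¹⁰ configuration. A d¹⁰ ion has no crystal-field stabilisation preference between square planar and tetrahedral, so four ligands adopt the sterically favoured tetrahedral geometry. → tetrahedral.
For [Au(H2O)4]^3+: Ligand charges: water is neutral. With an overall charge of +3 the gold centre must be in the +3 oxidation state. Au sits in group 11, so the d-electron count is 11 − 3 = 8. A 5d d⁸ ion has a large crystal-field splitting; square planar leaves the high-energy d_{x²−y²} orbital empty and maximises CFSE. → square planar.

[Au(H2O)4]^3+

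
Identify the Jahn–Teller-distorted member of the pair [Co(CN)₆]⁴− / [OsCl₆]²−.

[Co(CN)₆]⁴−: Ligand charges: each cyanide is −1. With an overall charge of −4 the cobalt centre must be in the +2 oxidation state. Group 9 minus oxidation state 2 gives a d⁷ configuration. Cyanide is a strong-field ligand (high in the spectrochemical series) for a first-row metal, so the complex is low-spin. The t₂g⁶e_g¹ (low-spin) configuration has an unevenly filled e_g set; the Jahn–Teller theorem predicts a tetragonal distortion (typically axial elongation) to lift the degeneracy.
[OsCl₆]²−: Each chloride is −1; balancing the −2 overall charge requires Os(IV). Osmium is a group-8 element; Os(IV) is therefore d⁴. A 5d ion has a large Δₒ and is invariably low-spin. The d⁴ configuration leaves the e_g set evenly filled (or empty) — no strong Jahn–Teller driving force.

[Co(CN)₆]⁴−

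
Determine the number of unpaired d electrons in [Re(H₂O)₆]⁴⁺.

3 unpaired electrons

Water is neutral; balancing the +4 overall charge requires Re(IV).
Re sits in group 7, so the d-electron count is 7 − 4 = 3.
In an octahedral field the d³ configuration is t₂g³e_g⁰ (only one arrangement possible), giving 3 unpaired electrons.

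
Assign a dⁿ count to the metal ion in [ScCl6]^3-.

d0

Each chloride is −1; balancing the −3 overall charge requires Sc(III).
Scandium is a group-3 element; Sc(III) is therefore d⁰.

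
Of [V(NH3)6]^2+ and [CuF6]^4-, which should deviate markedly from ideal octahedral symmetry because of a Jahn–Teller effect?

[V(NH3)6]^2+: Ligand charges: ammonia is neutral. With an overall charge of +2 the vanadium centre must be in the +2 oxidation state. V sits in group 5, so the d-electron count is 5 − 2 = 3. The d³ configuration leaves the e_g set evenly filled (or empty) — no strong Jahn–Teller driving force.
[CuF6]^4-: Ligand charges: each fluoride is −1. With an overall charge of −4 the copper centre must be in the +2 oxidation state. Copper is a group-11 element; Cu(II) is therefore d⁹. The t₂g⁶e_g³ configuration has an unevenly filled e_g set; the Jahn–Teller theorem predicts a tetragonal distortion (typically axial elongation) to lift the degeneracy.

[CuF6]^4-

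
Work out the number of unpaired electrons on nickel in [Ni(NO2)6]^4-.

Ligand charges: each nitro (N-bound nitrite) is −1. With an overall charge of −4 the nickel centre must be in the +2 oxidation state.
Nickel is a group-10 element; Ni(II) is therefore d⁸.
In an octahedral field the d⁸ configuration is t₂g⁶e_g² (only one arrangement possible), giving 2 unpaired electrons.

2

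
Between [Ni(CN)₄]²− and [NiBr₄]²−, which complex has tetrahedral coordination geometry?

[NiBr₄]²−

For [Ni(CN)₄]²−: Summing ligand charges against the −2 overall charge gives an oxidation state of +2 for nickel. Nickel is a group-10 element; Ni(II) is therefore d⁸. Cyanide is a strong-field ligand (high in the spectrochemical series). A 3d d⁸ ion with strong-field ligands gains enough CFSE to favour square planar over tetrahedral. → square planar.
For [NiBr₄]²−: Ligand charges: each bromide is −1. With an overall charge of −2 the nickel centre must be in the +2 oxidation state. Nickel is a group-10 element; Ni(II) is therefore d⁸. Bromide is a weak-field ligand. With weak-field ligands the CFSE gain from square planar is small, so a 3d d⁸ ion takes the sterically preferred tetrahedral geometry. → tetrahedral.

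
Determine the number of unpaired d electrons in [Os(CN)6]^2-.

Ligand charges: each cyanide is −1. With an overall charge of −2 the osmium centre must be in the +4 oxidation state.
Osmium is a group-8 element; Os(IV) is therefore d⁴.
The spin state decides the count: a 5d ion has a large Δₒ and is invariably low-spin.
An octahedral low-spin d⁴ ion is t₂g⁴e_g⁰, giving 2 unpaired electrons.

2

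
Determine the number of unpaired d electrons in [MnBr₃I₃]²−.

Ligand charges: each bromide is −1; each iodide is −1. With an overall charge of −2 the manganese centre must be in the +4 oxidation state.
Mn sits in group 7, so the d-electron count is 7 − 4 = 3.
In an octahedral field the d³ configuration is t₂g³e_g⁰ (only one arrangement possible), giving 3 unpaired electrons.

3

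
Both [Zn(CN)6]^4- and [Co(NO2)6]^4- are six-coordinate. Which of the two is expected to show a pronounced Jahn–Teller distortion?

[Co(NO2)6]^4-

[Zn(CN)6]^4-: Summing ligand charges against the −4 overall charge gives an oxidation state of +2 for zinc. Zinc is a group-12 element; Zn(II) is therefore d¹⁰. The d¹⁰ configuration leaves the e_g set evenly filled (or empty) — no strong Jahn–Teller driving force.
[Co(NO2)6]^4-: Summing ligand charges against the −4 overall charge gives an oxidation state of +2 for cobalt. Co sits in group 9, so the d-electron count is 9 − 2 = 7. Nitro (N-bound nitrite) is a strong-field ligand (high in the spectrochemical series) for a first-row metal, so the complex is low-spin. The t₂g⁶e_g¹ (low-spin) configuration has an unevenly filled e_g set; the Jahn–Teller theorem predicts a tetragonal distortion (typically axial elongation) to lift the degeneracy.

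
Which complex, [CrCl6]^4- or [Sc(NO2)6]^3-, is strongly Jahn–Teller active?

[CrCl6]^4-: Ligand charges: each chloride is −1. With an overall charge of −4 the chromium centre must be in the +2 oxidation state. Cr sits in group 6, so the d-electron count is 6 − 2 = 4. Chloride is a weak-field ligand for a first-row metal, so the complex is high-spin. The t₂g³e_g¹ (high-spin) configuration has an unevenly filled e_g set; the Jahn–Teller theorem predicts a tetragonal distortion (typically axial elongation) to lift the degeneracy.
[Sc(NO2)6]^3-: Ligand charges: each nitro (N-bound nitrite) is −1. With an overall charge of −3 the scandium centre must be in the +3 oxidation state. Scandium is a group-3 element; Sc(III) is therefore d⁰. The d⁰ configuration leaves the e_g set evenly filled (or empty) — no strong Jahn–Teller driving force.

[CrCl6]^4-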